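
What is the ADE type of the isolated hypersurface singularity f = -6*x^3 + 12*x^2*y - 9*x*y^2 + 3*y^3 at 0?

D_{4}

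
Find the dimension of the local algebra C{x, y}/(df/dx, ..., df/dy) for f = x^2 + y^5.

The Hessian of f at 0 is [[2, 0], [0, 0]] with rank 1, so corank 1. A Groebner basis of the Jacobian ideal J(f) in C{x,y} is {y^4, x}; counting standard monomials gives mu = 4. Corank 1: A-series; mu = 4 gives A_4.

4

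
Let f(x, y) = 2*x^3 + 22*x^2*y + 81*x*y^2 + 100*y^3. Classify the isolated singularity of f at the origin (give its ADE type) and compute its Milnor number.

Type D_4, Milnor number mu = 4.

The Hessian of f at 0 has rank 0. Corank 2; j^3 = (x + 4*y)*(2*x^2 + 14*x*y + 25*y^2) splits into three distinct lines over C (the quadratic factor has nonzero discriminant), so D_4.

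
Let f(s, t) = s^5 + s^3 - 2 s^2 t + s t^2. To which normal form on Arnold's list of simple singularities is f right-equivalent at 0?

The Hessian of f at 0 has rank 0. Corank 2; j^3 = s*(s - t)^2 has shape L^2 M (L != M), so D-series; mu = 6 gives D_6.

D6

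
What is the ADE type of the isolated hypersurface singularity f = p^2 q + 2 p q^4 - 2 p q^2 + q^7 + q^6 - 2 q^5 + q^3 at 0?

The Hessian of f at 0 is [[0, 0], [0, 0]] with rank 0, so corank 2. A Groebner basis of the Jacobian ideal J(f) in C{p,q} is {p*q + q^4 - q^2, p^3 - p^2/2 + p*q - q^3 - q^2/2, p^2*q - p^2/3 + 2*p*q/3 - q^3 - q^2/3, -p^2/6 + p*q^2 + p*q/3 - q^3 - q^2/6}; counting standard monomials gives mu = 7. Corank 2; j^3 = q*(p - q)^2 has shape L^2 M (L != M), so D-series; mu = 7 gives D_7.

D_{7}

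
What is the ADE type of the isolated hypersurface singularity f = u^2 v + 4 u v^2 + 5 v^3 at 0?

D4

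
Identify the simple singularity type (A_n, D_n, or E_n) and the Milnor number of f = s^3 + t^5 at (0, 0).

The Hessian of f at 0 is [[0, 0], [0, 0]] with rank 0, so corank 2. A Groebner basis of the Jacobian ideal J(f) in C{s,t} is {t^4, s^2}; counting standard monomials gives mu = 8. Corank 2; j^3 = s^3 is a perfect cube, so E-series; the 5-jet and mu = 8 give E_8.

Type E8, Milnor number mu = 8.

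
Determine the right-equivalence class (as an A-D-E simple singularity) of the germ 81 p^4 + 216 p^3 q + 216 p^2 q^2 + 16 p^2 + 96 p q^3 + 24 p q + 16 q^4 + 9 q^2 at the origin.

The Hessian of f at 0 is [[32, 24], [24, 18]] with rank 1, so corank 1. A Groebner basis of the Jacobian ideal J(f) in C{p,q} is {q^3, p + 3*q/4}; counting standard monomials gives mu = 3. Corank 1: A-series; mu = 3 gives A_3.

A3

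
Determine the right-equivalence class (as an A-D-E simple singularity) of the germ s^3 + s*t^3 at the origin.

E7

The Hessian of f at 0 has rank 0. Corank 2; j^3 = s^3 is a perfect cube, so E-series; the 4-jet and mu = 7 give E_7.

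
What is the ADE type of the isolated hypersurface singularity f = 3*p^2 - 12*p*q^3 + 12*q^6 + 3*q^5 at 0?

The Hessian of f at 0 has rank 1. Corank 1: A-series; mu = 4 gives A_4.

A_{4}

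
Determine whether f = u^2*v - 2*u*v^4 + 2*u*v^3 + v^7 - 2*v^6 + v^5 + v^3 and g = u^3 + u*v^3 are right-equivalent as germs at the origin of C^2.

No.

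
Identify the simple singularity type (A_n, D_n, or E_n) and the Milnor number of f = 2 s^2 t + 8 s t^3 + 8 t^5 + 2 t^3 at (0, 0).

Type D_4, Milnor number mu = 4.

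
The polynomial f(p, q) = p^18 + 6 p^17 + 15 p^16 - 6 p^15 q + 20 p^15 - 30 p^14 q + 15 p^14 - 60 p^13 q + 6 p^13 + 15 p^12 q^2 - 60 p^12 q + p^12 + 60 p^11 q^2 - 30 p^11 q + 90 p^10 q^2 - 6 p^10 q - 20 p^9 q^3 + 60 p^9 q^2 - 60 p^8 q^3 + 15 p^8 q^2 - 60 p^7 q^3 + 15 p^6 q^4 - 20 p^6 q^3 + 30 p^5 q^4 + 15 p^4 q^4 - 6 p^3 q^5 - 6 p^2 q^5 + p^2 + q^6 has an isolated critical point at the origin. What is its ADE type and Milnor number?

Type A_5, Milnor number mu = 5.

The Hessian of f at 0 has rank 1. Corank 1: A-series; mu = 5 gives A_5.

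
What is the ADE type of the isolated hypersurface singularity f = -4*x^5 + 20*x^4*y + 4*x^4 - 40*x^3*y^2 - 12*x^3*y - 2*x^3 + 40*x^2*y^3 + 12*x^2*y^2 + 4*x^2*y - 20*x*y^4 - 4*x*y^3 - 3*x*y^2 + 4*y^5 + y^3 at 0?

D_4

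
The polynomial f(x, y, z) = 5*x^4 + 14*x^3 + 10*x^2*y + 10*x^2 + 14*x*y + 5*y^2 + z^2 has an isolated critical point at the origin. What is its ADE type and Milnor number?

Type A_{1}, Milnor number mu = 1.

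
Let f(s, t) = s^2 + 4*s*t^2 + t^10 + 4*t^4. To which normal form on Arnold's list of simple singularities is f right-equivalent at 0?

A9

The Hessian of f at 0 is [[2, 0], [0, 0]] with rank 1, so corank 1. A Groebner basis of the Jacobian ideal J(f) in C{s,t} is {s^5, s^4*t, s/2 + t^2}; counting standard monomials gives mu = 9. Corank 1: A-series; mu = 9 gives A_9.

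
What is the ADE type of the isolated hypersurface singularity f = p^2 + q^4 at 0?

A_3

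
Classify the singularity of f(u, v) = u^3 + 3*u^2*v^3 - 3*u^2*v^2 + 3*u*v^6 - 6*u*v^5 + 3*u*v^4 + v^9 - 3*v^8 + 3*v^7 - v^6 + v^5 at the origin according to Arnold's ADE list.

E8

The Hessian of f at 0 has rank 0. Corank 2; j^3 = u^3 is a perfect cube, so E-series; the 5-jet and mu = 8 give E_8.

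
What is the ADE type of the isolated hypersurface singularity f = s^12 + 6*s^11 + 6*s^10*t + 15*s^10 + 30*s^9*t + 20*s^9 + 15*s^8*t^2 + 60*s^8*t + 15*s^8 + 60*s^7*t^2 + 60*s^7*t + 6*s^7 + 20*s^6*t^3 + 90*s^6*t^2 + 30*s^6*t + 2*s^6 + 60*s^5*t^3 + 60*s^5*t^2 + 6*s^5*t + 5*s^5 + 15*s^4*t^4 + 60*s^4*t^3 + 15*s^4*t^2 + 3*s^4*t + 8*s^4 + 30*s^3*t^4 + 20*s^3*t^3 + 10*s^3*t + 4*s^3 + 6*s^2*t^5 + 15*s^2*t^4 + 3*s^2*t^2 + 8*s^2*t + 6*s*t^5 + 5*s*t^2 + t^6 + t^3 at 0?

The Hessian of f at 0 has rank 0. Corank 2; j^3 = (s + t)*(2*s + t)^2 has shape L^2 M (L != M), so D-series; mu = 7 gives D_7.

D_7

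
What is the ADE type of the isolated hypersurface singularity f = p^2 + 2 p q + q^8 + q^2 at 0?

The Hessian of f at 0 has rank 1. Corank 1: A-series; mu = 7 gives A_7.

A_{7}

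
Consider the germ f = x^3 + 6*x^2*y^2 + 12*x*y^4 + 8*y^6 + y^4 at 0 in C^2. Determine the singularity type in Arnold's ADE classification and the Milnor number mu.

The Hessian of f at 0 has rank 0. Corank 2; j^3 = x^3 is a perfect cube, so E-series; the 4-jet and mu = 6 give E_6.

Type E_6, Milnor number mu = 6.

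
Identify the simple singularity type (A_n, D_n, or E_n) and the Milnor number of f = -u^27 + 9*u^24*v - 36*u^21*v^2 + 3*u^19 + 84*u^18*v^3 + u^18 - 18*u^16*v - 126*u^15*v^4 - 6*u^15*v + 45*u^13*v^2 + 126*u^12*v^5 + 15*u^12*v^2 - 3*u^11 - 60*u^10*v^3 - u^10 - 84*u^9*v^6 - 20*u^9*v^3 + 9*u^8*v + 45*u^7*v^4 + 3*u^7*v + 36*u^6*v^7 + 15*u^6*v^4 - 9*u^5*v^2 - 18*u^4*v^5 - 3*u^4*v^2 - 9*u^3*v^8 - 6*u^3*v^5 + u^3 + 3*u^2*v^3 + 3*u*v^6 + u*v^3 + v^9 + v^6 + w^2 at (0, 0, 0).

Type E_{7}, Milnor number mu = 7.

The Hessian of f at 0 has rank 1. Corank 2; j^3 = u^3 is a perfect cube, so E-series; the 4-jet and mu = 7 give E_7.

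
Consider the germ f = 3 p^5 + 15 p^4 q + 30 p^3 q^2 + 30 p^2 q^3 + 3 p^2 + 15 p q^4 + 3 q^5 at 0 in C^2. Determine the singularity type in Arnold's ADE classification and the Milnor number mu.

Type A4, Milnor number mu = 4.

The Hessian of f at 0 has rank 1. Corank 1: A-series; mu = 4 gives A_4.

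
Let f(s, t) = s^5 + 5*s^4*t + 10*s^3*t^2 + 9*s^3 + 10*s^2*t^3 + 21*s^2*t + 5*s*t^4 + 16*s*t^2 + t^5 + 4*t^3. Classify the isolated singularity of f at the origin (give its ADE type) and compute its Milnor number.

The Hessian of f at 0 is [[0, 0], [0, 0]] with rank 0, so corank 2. A Groebner basis of the Jacobian ideal J(f) in C{s,t} is {-243*s*t/5 + t^4 - 162*t^2/5, s*t^2 + 2*t^3/3, s^2 + 5*s*t/3 + 2*t^2/3}; counting standard monomials gives mu = 6. Corank 2; j^3 = (s + t)*(3*s + 2*t)^2 has shape L^2 M (L != M), so D-series; mu = 6 gives D_6.

Type D_{6}, Milnor number mu = 6.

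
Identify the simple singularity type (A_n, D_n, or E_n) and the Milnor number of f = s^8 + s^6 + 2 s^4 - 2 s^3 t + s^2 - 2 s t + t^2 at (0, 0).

Type A_7, Milnor number mu = 7.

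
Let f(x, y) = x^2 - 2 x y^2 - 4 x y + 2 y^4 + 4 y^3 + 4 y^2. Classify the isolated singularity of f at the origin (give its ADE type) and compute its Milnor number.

The Hessian of f at 0 has rank 1. Corank 1: A-series; mu = 3 gives A_3.

Type A_{3}, Milnor number mu = 3.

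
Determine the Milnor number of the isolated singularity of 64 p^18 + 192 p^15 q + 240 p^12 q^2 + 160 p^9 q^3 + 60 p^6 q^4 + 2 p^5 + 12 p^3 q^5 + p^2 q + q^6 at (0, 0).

The Hessian of f at 0 is [[0, 0], [0, 0]] with rank 0, so corank 2. A Groebner basis of the Jacobian ideal J(f) in C{p,q} is {p^2/6 + q^5, p^3, p*q}; counting standard monomials gives mu = 7. Corank 2; j^3 = p^2*q has shape L^2 M (L != M), so D-series; mu = 7 gives D_7.

7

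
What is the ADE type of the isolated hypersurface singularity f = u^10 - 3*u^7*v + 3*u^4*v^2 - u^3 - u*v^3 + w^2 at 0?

E7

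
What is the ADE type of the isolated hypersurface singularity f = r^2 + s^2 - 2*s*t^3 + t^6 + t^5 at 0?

The Hessian of f at 0 is [[2, 0, 0], [0, 0, 0], [0, 0, 2]] with rank 2, so corank 1. A Groebner basis of the Jacobian ideal J(f) in C{s,t,r} is {-s + t^3, s^2, s*t, r}; counting standard monomials gives mu = 4. Corank 1: A-series; mu = 4 gives A_4.

A_4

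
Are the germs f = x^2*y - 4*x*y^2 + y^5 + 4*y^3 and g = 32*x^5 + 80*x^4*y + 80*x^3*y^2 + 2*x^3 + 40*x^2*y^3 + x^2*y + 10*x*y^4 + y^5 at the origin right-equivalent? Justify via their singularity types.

Yes.

The Hessian of f at 0 has rank 0. Corank 2; j^3 = y*(x - 2*y)^2 has shape L^2 M (L != M), so D-series; mu = 6 gives D_6. The Hessian of g at 0 has rank 0. Corank 2; j^3 = x^2*(2*x + y) has shape L^2 M (L != M), so D-series; mu = 6 gives D_6. Both have type D_6, hence right-equivalent.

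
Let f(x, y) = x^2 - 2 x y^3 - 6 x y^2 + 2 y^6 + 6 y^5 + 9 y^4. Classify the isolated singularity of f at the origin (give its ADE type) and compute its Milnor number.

The Hessian of f at 0 has rank 1. Corank 1: A-series; mu = 5 gives A_5.

Type A_{5}, Milnor number mu = 5.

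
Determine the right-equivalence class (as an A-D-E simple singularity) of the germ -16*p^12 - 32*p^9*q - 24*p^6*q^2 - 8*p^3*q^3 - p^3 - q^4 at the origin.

E_{6}

The Hessian of f at 0 is [[0, 0], [0, 0]] with rank 0, so corank 2. A Groebner basis of the Jacobian ideal J(f) in C{p,q} is {q^3, p^2}; counting standard monomials gives mu = 6. Corank 2; j^3 = -p^3 is a perfect cube, so E-series; the 4-jet and mu = 6 give E_6.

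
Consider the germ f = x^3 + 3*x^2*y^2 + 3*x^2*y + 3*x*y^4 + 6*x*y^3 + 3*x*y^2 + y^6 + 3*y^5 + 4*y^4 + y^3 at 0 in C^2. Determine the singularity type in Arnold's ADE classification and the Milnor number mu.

The Hessian of f at 0 is [[0, 0], [0, 0]] with rank 0, so corank 2. A Groebner basis of the Jacobian ideal J(f) in C{x,y} is {x^3 + 3*x^2/2 + 3*x*y + 3*y^2/2, x^2*y - x^2 - 2*x*y - y^2, x^2/2 + x*y^2 + x*y + y^2/2, y^3}; counting standard monomials gives mu = 6. Corank 2; j^3 = (x + y)^3 is a perfect cube, so E-series; the 4-jet and mu = 6 give E_6.

Type E6, Milnor number mu = 6.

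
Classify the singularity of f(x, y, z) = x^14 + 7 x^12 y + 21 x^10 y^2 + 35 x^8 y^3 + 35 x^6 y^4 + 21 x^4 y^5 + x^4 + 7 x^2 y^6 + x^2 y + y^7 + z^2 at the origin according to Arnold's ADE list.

D_8

The Hessian of f at 0 is [[0, 0, 0], [0, 0, 0], [0, 0, 2]] with rank 1, so corank 2. A Groebner basis of the Jacobian ideal J(f) in C{x,y,z} is {x^2/7 + y^6, x^3, x*y, z}; counting standard monomials gives mu = 8. Corank 2; j^3 = x^2*y has shape L^2 M (L != M), so D-series; mu = 8 gives D_8.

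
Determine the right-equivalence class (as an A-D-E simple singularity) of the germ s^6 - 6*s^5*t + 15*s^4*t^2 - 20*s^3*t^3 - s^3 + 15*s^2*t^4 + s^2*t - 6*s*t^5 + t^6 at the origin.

The Hessian of f at 0 has rank 0. Corank 2; j^3 = -s^2*(s - t) has shape L^2 M (L != M), so D-series; mu = 7 gives D_7.

D_{7}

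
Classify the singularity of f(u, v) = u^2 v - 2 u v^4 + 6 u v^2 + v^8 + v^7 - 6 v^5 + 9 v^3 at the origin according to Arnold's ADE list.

D_{9}

The Hessian of f at 0 is [[0, 0], [0, 0]] with rank 0, so corank 2. A Groebner basis of the Jacobian ideal J(f) in C{u,v} is {u^2*v^2 + 48*u^2*v + 6*u^2 + 288*u*v^2 + 27*u*v + 432*v^3 + 27*v^2, -8*u^2*v - u^2 + u*v^3 - 48*u*v^2 - 3*u*v - 72*v^3, -u*v + v^4 - 3*v^2, u^3 + 9*u^2*v + 27*u*v^2 + 27*v^3}; counting standard monomials gives mu = 9. Corank 2; j^3 = v*(u + 3*v)^2 has shape L^2 M (L != M), so D-series; mu = 9 gives D_9.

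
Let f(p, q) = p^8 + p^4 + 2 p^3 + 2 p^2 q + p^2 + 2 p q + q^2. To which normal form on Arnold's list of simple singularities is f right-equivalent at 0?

The Hessian of f at 0 is [[2, 2], [2, 2]] with rank 1, so corank 1. A Groebner basis of the Jacobian ideal J(f) in C{p,q} is {p*q^3 - 6*p*q^2 + 5*p*q - p - 3*q^3 + 4*q^2 - q, 14*p*q^2 - 14*p*q + 3*p + q^4 + 6*q^3 - 11*q^2 + 3*q, p^2 + p + q}; counting standard monomials gives mu = 7. Corank 1: A-series; mu = 7 gives A_7.

A_7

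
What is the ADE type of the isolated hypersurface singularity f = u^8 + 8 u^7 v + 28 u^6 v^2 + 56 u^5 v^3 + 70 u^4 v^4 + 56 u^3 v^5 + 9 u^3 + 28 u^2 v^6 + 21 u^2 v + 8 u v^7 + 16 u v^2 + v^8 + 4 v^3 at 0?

D_{9}

The Hessian of f at 0 has rank 0. Corank 2; j^3 = (u + v)*(3*u + 2*v)^2 has shape L^2 M (L != M), so D-series; mu = 9 gives D_9.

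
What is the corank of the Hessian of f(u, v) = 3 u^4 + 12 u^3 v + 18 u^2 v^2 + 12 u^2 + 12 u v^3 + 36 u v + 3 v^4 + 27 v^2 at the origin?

1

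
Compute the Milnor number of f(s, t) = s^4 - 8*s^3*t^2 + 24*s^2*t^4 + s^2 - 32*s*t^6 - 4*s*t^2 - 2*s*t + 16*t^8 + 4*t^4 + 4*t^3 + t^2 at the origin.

3

The Hessian of f at 0 has rank 1. Corank 1: A-series; mu = 3 gives A_3.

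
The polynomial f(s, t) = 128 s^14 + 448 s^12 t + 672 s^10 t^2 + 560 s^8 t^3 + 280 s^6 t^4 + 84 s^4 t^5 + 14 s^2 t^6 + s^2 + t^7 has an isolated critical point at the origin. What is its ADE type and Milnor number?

Type A_6, Milnor number mu = 6.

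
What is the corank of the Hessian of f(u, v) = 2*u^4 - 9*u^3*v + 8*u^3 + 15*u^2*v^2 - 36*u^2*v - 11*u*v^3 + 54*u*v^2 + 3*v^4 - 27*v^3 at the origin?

The Hessian at 0 is [[0, 0], [0, 0]] of rank 0; hence corank 2.

2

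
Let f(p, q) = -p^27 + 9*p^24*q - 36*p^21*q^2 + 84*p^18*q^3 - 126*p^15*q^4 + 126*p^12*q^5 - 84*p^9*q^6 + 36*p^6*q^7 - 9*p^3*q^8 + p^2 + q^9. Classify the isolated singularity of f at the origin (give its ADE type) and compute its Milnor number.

Type A_8, Milnor number mu = 8.

The Hessian of f at 0 has rank 1. Corank 1: A-series; mu = 8 gives A_8.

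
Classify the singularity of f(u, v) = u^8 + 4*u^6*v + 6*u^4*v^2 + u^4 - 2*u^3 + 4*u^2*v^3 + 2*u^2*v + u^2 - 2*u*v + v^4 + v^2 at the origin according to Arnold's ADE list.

The Hessian of f at 0 has rank 1. Corank 1: A-series; mu = 3 gives A_3.

A_{3}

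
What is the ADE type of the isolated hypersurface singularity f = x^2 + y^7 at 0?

The Hessian of f at 0 is [[2, 0], [0, 0]] with rank 1, so corank 1. A Groebner basis of the Jacobian ideal J(f) in C{x,y} is {y^6, x}; counting standard monomials gives mu = 6. Corank 1: A-series; mu = 6 gives A_6.

A6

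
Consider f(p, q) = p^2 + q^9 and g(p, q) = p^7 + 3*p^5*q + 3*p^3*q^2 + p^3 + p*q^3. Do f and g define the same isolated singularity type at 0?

No.

The Hessian of f at 0 is [[2, 0], [0, 0]] with rank 1, so corank 1. A Groebner basis of the Jacobian ideal J(f) in C{p,q} is {q^8, p}; counting standard monomials gives mu = 8. Corank 1: A-series; mu = 8 gives A_8. The Hessian of g at 0 is [[0, 0], [0, 0]] with rank 0, so corank 2. A Groebner basis of the Jacobian ideal J(g) in C{p,q} is {p^3, p*q^2, 3*p^2 + q^3}; counting standard monomials gives mu = 7. Corank 2; j^3 = p^3 is a perfect cube, so E-series; the 4-jet and mu = 7 give E_7. f is A_8 but g is E_7, hence not right-equivalent.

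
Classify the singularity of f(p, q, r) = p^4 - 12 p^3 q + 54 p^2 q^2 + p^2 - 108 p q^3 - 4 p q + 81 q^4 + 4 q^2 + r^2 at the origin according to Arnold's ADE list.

The Hessian of f at 0 has rank 2. Corank 1: A-series; mu = 3 gives A_3.

A_3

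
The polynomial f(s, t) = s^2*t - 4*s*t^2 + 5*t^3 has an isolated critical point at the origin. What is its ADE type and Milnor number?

The Hessian of f at 0 has rank 0. Corank 2; j^3 = t*(s^2 - 4*s*t + 5*t^2) splits into three distinct lines over C (the quadratic factor has nonzero discriminant), so D_4.

Type D_4, Milnor number mu = 4.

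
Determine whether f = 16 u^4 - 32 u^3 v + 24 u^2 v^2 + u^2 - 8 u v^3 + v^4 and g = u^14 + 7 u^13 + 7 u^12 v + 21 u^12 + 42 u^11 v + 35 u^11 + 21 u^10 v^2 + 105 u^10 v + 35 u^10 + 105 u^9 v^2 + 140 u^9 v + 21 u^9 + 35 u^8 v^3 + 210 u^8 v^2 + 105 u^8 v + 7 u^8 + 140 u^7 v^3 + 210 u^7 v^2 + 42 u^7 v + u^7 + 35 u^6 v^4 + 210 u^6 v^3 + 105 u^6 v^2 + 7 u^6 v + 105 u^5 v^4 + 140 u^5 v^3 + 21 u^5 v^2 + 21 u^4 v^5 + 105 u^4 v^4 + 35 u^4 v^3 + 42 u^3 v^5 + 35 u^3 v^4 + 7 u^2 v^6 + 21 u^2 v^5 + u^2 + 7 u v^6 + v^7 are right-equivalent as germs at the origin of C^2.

No.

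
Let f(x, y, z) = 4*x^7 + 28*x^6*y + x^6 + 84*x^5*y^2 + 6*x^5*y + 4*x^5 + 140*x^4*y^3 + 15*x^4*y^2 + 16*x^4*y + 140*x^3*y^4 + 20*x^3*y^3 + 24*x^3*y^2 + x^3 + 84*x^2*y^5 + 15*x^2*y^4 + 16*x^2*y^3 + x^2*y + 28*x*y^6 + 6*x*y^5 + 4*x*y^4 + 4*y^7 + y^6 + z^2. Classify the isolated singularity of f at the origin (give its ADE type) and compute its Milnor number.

Type D7, Milnor number mu = 7.

The Hessian of f at 0 is [[0, 0, 0], [0, 0, 0], [0, 0, 2]] with rank 1, so corank 2. A Groebner basis of the Jacobian ideal J(f) in C{x,y,z} is {x^2/2 + x*y/2 + y^4, x^3, x^2*y, -x^2/3 + x*y^2, z}; counting standard monomials gives mu = 7. Corank 2; j^3 = x^2*(x + y) has shape L^2 M (L != M), so D-series; mu = 7 gives D_7.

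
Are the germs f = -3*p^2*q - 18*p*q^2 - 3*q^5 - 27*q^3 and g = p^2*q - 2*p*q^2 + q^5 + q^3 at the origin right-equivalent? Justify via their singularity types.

Yes.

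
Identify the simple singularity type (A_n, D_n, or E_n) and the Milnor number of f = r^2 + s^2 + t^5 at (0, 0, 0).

Type A_4, Milnor number mu = 4.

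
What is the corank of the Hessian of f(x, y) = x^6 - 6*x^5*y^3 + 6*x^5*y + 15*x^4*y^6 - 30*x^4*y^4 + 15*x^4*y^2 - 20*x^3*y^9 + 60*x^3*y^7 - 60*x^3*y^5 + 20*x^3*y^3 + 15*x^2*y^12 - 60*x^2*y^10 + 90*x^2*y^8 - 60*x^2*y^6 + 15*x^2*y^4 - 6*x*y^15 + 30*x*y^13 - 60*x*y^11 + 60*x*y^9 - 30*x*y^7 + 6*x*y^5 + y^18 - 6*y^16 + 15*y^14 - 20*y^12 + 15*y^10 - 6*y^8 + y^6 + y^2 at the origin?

The Hessian at 0 is [[0, 0], [0, 2]] of rank 1; hence corank 1.

1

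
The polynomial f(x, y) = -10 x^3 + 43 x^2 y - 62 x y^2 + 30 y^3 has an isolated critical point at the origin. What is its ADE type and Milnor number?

The Hessian of f at 0 has rank 0. Corank 2; j^3 = -(2*x - 3*y)*(5*x^2 - 14*x*y + 10*y^2) splits into three distinct lines over C (the quadratic factor has nonzero discriminant), so D_4.

Type D_4, Milnor number mu = 4.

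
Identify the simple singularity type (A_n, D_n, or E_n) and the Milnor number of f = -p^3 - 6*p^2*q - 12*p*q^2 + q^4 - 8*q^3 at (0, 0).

The Hessian of f at 0 has rank 0. Corank 2; j^3 = -(p + 2*q)^3 is a perfect cube, so E-series; the 4-jet and mu = 6 give E_6.

Type E6, Milnor number mu = 6.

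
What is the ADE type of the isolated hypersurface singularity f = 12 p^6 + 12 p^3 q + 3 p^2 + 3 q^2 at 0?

A1

The Hessian of f at 0 has rank 2. Corank 0: nondegenerate Morse point, so A_1.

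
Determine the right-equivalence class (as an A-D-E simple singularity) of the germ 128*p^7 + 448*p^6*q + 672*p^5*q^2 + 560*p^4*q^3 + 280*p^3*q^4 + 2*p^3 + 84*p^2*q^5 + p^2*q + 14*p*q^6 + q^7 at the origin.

D_{8}

The Hessian of f at 0 has rank 0. Corank 2; j^3 = p^2*(2*p + q) has shape L^2 M (L != M), so D-series; mu = 8 gives D_8.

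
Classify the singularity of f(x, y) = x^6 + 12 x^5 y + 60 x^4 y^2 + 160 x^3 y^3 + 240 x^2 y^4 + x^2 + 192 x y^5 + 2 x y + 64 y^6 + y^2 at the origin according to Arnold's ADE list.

A5

The Hessian of f at 0 has rank 1. Corank 1: A-series; mu = 5 gives A_5.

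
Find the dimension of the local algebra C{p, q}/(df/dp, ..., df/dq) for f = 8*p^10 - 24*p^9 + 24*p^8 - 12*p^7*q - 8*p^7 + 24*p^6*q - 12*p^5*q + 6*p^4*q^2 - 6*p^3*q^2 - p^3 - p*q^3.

The Hessian of f at 0 has rank 0. Corank 2; j^3 = -p^3 is a perfect cube, so E-series; the 4-jet and mu = 7 give E_7.

7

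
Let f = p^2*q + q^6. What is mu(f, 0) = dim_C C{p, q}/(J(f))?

7

The Hessian of f at 0 has rank 0. Corank 2; j^3 = p^2*q has shape L^2 M (L != M), so D-series; mu = 7 gives D_7.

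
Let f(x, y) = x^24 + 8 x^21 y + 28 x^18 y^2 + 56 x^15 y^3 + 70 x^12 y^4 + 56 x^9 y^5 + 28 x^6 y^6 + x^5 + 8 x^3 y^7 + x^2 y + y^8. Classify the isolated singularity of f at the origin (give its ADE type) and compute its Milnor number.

Type D_9, Milnor number mu = 9.

The Hessian of f at 0 has rank 0. Corank 2; j^3 = x^2*y has shape L^2 M (L != M), so D-series; mu = 9 gives D_9.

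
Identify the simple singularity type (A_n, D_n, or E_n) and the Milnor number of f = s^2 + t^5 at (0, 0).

Type A_{4}, Milnor number mu = 4.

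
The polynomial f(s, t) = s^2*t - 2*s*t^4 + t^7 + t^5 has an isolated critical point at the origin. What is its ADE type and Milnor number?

The Hessian of f at 0 has rank 0. Corank 2; j^3 = s^2*t has shape L^2 M (L != M), so D-series; mu = 6 gives D_6.

Type D_{6}, Milnor number mu = 6.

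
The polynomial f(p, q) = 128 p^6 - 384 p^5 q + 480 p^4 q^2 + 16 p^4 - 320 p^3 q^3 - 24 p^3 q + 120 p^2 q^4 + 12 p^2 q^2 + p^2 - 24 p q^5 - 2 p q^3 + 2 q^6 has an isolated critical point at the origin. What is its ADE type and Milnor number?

Type A_5, Milnor number mu = 5.

The Hessian of f at 0 is [[2, 0], [0, 0]] with rank 1, so corank 1. A Groebner basis of the Jacobian ideal J(f) in C{p,q} is {p*q^2, -p + q^3, p^2}; counting standard monomials gives mu = 5. Corank 1: A-series; mu = 5 gives A_5.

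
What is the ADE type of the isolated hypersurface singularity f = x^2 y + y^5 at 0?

The Hessian of f at 0 has rank 0. Corank 2; j^3 = x^2*y has shape L^2 M (L != M), so D-series; mu = 6 gives D_6.

D6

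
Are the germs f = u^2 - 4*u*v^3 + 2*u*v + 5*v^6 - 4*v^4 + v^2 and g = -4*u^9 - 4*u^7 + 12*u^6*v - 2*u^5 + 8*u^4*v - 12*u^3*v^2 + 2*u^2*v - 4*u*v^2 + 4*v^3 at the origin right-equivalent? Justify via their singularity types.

No.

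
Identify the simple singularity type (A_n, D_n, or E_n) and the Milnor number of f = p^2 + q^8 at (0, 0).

Type A_{7}, Milnor number mu = 7.

The Hessian of f at 0 has rank 1. Corank 1: A-series; mu = 7 gives A_7.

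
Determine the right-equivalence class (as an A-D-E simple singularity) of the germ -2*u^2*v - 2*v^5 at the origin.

D_6

The Hessian of f at 0 is [[0, 0], [0, 0]] with rank 0, so corank 2. A Groebner basis of the Jacobian ideal J(f) in C{u,v} is {u^2/5 + v^4, u^3, u*v}; counting standard monomials gives mu = 6. Corank 2; j^3 = -2*u^2*v has shape L^2 M (L != M), so D-series; mu = 6 gives D_6.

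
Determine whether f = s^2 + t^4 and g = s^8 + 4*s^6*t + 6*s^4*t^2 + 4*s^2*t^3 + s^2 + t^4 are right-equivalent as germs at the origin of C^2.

The Hessian of f at 0 has rank 1. Corank 1: A-series; mu = 3 gives A_3. The Hessian of g at 0 has rank 1. Corank 1: A-series; mu = 3 gives A_3. Both have type A_3, hence right-equivalent.

Yes.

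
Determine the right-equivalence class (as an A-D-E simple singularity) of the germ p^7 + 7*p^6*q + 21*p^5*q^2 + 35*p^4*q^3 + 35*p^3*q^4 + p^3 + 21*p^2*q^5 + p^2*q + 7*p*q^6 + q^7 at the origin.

D_{8}

The Hessian of f at 0 is [[0, 0], [0, 0]] with rank 0, so corank 2. A Groebner basis of the Jacobian ideal J(f) in C{p,q} is {-p*q/7 + q^6, p*q^2, p^2 + p*q}; counting standard monomials gives mu = 8. Corank 2; j^3 = p^2*(p + q) has shape L^2 M (L != M), so D-series; mu = 8 gives D_8.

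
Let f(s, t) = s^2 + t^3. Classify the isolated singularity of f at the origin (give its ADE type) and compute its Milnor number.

Type A_{2}, Milnor number mu = 2.

The Hessian of f at 0 is [[2, 0], [0, 0]] with rank 1, so corank 1. A Groebner basis of the Jacobian ideal J(f) in C{s,t} is {t^2, s}; counting standard monomials gives mu = 2. Corank 1: A-series; mu = 2 gives A_2.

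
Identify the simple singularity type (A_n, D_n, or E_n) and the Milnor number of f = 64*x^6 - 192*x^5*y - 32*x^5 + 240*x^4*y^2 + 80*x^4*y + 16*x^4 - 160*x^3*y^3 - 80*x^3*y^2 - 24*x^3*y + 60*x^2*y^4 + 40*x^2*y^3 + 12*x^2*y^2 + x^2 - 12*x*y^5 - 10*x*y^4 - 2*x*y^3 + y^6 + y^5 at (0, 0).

Type A_{4}, Milnor number mu = 4.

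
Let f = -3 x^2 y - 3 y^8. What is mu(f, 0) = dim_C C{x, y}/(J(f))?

The Hessian of f at 0 has rank 0. Corank 2; j^3 = -3*x^2*y has shape L^2 M (L != M), so D-series; mu = 9 gives D_9.

9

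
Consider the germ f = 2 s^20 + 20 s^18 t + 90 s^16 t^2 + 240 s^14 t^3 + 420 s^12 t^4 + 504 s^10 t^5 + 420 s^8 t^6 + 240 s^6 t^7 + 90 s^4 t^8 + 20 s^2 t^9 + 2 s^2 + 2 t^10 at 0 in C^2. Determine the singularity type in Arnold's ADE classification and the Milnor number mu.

The Hessian of f at 0 has rank 1. Corank 1: A-series; mu = 9 gives A_9.

Type A_{9}, Milnor number mu = 9.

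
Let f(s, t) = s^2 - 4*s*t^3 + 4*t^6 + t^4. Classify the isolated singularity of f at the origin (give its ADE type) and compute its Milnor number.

Type A_{3}, Milnor number mu = 3.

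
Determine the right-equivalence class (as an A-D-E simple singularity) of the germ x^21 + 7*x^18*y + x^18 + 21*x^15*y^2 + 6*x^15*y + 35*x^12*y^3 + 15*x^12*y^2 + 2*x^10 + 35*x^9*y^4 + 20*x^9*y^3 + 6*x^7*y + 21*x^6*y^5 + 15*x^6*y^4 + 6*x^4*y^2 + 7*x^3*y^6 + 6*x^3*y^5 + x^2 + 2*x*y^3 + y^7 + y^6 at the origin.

The Hessian of f at 0 is [[2, 0], [0, 0]] with rank 1, so corank 1. A Groebner basis of the Jacobian ideal J(f) in C{x,y} is {x + y^3, x^2}; counting standard monomials gives mu = 6. Corank 1: A-series; mu = 6 gives A_6.

A_6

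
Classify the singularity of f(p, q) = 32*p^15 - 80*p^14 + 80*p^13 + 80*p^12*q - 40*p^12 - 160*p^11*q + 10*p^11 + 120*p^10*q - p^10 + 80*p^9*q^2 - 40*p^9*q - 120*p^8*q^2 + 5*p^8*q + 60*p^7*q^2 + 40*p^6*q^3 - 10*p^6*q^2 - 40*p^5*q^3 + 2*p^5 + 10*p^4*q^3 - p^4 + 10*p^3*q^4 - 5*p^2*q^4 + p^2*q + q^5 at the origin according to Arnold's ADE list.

D_6

The Hessian of f at 0 is [[0, 0], [0, 0]] with rank 0, so corank 2. A Groebner basis of the Jacobian ideal J(f) in C{p,q} is {p^2/5 + q^4, p^3, p*q}; counting standard monomials gives mu = 6. Corank 2; j^3 = p^2*q has shape L^2 M (L != M), so D-series; mu = 6 gives D_6.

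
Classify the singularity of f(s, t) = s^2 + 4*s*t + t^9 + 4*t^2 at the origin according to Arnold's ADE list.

A_{8}

The Hessian of f at 0 is [[2, 4], [4, 8]] with rank 1, so corank 1. A Groebner basis of the Jacobian ideal J(f) in C{s,t} is {t^8, s + 2*t}; counting standard monomials gives mu = 8. Corank 1: A-series; mu = 8 gives A_8.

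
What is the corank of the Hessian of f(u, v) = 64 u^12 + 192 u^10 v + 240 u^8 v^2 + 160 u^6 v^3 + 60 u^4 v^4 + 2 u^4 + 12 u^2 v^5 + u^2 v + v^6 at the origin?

The Hessian at 0 is [[0, 0], [0, 0]] of rank 0; hence corank 2.

2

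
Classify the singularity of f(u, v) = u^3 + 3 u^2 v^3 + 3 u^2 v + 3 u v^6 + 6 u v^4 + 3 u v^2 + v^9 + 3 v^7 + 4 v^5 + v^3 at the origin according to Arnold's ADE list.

The Hessian of f at 0 is [[0, 0], [0, 0]] with rank 0, so corank 2. A Groebner basis of the Jacobian ideal J(f) in C{u,v} is {u^2/2 + u*v^3 + u*v + v^2/2, v^4, u^3 - 3*u*v^2 - 2*v^3, u^2*v + 2*u*v^2 + v^3}; counting standard monomials gives mu = 8. Corank 2; j^3 = (u + v)^3 is a perfect cube, so E-series; the 5-jet and mu = 8 give E_8.

E_8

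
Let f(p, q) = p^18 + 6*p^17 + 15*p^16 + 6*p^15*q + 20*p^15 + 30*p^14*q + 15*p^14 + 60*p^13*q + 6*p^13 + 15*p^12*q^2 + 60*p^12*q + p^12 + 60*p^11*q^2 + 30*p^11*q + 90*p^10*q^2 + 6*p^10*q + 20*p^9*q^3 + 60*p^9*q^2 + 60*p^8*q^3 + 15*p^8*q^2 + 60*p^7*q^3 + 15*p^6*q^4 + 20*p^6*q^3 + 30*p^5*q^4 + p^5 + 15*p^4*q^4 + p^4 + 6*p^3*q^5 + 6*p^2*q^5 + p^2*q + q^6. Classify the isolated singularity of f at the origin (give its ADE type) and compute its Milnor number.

Type D7, Milnor number mu = 7.

The Hessian of f at 0 is [[0, 0], [0, 0]] with rank 0, so corank 2. A Groebner basis of the Jacobian ideal J(f) in C{p,q} is {p^2/6 + q^5, p^3, p*q}; counting standard monomials gives mu = 7. Corank 2; j^3 = p^2*q has shape L^2 M (L != M), so D-series; mu = 7 gives D_7.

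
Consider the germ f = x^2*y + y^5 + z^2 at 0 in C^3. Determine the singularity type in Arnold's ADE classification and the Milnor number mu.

Type D_6, Milnor number mu = 6.

The Hessian of f at 0 has rank 1. Corank 2; j^3 = x^2*y has shape L^2 M (L != M), so D-series; mu = 6 gives D_6.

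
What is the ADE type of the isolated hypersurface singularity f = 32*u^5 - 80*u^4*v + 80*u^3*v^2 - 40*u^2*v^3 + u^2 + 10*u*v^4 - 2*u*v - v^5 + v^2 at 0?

A_{4}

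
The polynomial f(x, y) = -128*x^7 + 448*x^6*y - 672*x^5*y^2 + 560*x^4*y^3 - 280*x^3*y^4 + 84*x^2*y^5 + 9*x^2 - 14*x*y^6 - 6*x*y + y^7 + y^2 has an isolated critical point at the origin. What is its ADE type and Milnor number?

Type A6, Milnor number mu = 6.

The Hessian of f at 0 has rank 1. Corank 1: A-series; mu = 6 gives A_6.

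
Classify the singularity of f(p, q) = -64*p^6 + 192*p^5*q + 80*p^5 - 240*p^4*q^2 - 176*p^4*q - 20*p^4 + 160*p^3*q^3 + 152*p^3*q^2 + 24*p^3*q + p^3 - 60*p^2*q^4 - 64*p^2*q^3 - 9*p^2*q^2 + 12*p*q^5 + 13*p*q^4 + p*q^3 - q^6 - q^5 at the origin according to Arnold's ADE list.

E_7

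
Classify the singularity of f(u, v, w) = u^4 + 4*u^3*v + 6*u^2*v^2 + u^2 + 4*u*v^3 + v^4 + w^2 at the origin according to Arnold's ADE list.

A_{3}

The Hessian of f at 0 has rank 2. Corank 1: A-series; mu = 3 gives A_3.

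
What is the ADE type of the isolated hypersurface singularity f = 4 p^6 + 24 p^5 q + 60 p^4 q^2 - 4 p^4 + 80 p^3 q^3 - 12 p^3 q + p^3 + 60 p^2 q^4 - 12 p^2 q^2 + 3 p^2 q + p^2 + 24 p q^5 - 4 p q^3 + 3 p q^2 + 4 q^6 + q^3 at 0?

The Hessian of f at 0 has rank 1. Corank 1: A-series; mu = 2 gives A_2.

A2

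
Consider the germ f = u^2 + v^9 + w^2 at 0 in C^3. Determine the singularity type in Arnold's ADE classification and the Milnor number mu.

The Hessian of f at 0 has rank 2. Corank 1: A-series; mu = 8 gives A_8.

Type A_{8}, Milnor number mu = 8.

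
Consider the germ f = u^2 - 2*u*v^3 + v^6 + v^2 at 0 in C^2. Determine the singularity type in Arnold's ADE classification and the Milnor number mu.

Type A_{1}, Milnor number mu = 1.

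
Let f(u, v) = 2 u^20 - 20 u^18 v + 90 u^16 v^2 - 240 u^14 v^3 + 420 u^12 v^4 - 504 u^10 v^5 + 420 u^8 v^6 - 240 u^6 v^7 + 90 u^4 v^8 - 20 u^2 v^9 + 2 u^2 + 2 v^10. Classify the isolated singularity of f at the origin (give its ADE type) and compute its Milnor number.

The Hessian of f at 0 is [[4, 0], [0, 0]] with rank 1, so corank 1. A Groebner basis of the Jacobian ideal J(f) in C{u,v} is {v^9, u}; counting standard monomials gives mu = 9. Corank 1: A-series; mu = 9 gives A_9.

Type A_{9}, Milnor number mu = 9.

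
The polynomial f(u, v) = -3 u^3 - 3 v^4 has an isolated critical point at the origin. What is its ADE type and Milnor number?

The Hessian of f at 0 is [[0, 0], [0, 0]] with rank 0, so corank 2. A Groebner basis of the Jacobian ideal J(f) in C{u,v} is {v^3, u^2}; counting standard monomials gives mu = 6. Corank 2; j^3 = -3*u^3 is a perfect cube, so E-series; the 4-jet and mu = 6 give E_6.

Type E_6, Milnor number mu = 6.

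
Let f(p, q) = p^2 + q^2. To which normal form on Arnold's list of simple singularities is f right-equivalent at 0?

A_{1}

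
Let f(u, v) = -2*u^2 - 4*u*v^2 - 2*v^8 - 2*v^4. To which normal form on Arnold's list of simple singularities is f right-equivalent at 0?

The Hessian of f at 0 is [[-4, 0], [0, 0]] with rank 1, so corank 1. A Groebner basis of the Jacobian ideal J(f) in C{u,v} is {u^4, u^3*v, u + v^2}; counting standard monomials gives mu = 7. Corank 1: A-series; mu = 7 gives A_7.

A_7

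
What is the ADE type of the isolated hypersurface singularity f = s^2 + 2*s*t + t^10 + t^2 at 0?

The Hessian of f at 0 is [[2, 2], [2, 2]] with rank 1, so corank 1. A Groebner basis of the Jacobian ideal J(f) in C{s,t} is {t^9, s + t}; counting standard monomials gives mu = 9. Corank 1: A-series; mu = 9 gives A_9.

A_9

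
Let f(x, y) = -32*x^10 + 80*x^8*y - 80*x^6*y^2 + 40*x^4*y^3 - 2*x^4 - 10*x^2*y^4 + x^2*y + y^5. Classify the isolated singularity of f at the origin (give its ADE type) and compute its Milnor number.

The Hessian of f at 0 has rank 0. Corank 2; j^3 = x^2*y has shape L^2 M (L != M), so D-series; mu = 6 gives D_6.

Type D_{6}, Milnor number mu = 6.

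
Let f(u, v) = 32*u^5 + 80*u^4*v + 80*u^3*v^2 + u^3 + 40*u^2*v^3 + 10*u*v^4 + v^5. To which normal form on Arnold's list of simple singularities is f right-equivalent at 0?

The Hessian of f at 0 is [[0, 0], [0, 0]] with rank 0, so corank 2. A Groebner basis of the Jacobian ideal J(f) in C{u,v} is {v^5, u*v^3 + v^4/8, u^2}; counting standard monomials gives mu = 8. Corank 2; j^3 = u^3 is a perfect cube, so E-series; the 5-jet and mu = 8 give E_8.

E_8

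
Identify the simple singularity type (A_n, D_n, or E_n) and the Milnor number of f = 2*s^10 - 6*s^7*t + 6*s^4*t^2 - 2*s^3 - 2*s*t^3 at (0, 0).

Type E7, Milnor number mu = 7.

The Hessian of f at 0 is [[0, 0], [0, 0]] with rank 0, so corank 2. A Groebner basis of the Jacobian ideal J(f) in C{s,t} is {s^3, s*t^2, 3*s^2 + t^3}; counting standard monomials gives mu = 7. Corank 2; j^3 = -2*s^3 is a perfect cube, so E-series; the 4-jet and mu = 7 give E_7.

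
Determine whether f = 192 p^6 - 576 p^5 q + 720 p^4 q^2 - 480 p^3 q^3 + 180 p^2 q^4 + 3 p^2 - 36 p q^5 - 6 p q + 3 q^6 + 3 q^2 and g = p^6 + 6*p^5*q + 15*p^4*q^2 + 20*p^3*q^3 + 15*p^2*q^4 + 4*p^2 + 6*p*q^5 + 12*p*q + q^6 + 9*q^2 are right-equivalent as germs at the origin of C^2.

Yes.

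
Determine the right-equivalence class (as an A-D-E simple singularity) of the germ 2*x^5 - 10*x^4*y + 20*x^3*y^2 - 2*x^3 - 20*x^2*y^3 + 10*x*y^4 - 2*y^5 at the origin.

The Hessian of f at 0 is [[0, 0], [0, 0]] with rank 0, so corank 2. A Groebner basis of the Jacobian ideal J(f) in C{x,y} is {y^5, x*y^3 - y^4/4, x^2}; counting standard monomials gives mu = 8. Corank 2; j^3 = -2*x^3 is a perfect cube, so E-series; the 5-jet and mu = 8 give E_8.

E_8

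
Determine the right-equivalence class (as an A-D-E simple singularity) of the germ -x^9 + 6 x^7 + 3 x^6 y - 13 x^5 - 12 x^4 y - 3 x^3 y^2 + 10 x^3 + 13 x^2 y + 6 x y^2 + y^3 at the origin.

D4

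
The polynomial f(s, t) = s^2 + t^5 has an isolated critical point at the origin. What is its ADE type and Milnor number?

Type A4, Milnor number mu = 4.

The Hessian of f at 0 has rank 1. Corank 1: A-series; mu = 4 gives A_4.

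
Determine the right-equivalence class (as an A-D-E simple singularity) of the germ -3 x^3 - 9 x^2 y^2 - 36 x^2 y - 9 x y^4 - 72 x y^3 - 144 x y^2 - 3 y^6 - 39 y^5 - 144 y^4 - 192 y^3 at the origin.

The Hessian of f at 0 has rank 0. Corank 2; j^3 = -3*(x + 4*y)^3 is a perfect cube, so E-series; the 5-jet and mu = 8 give E_8.

E_8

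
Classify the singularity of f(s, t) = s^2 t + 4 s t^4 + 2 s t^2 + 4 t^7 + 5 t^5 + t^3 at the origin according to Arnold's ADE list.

The Hessian of f at 0 is [[0, 0], [0, 0]] with rank 0, so corank 2. A Groebner basis of the Jacobian ideal J(f) in C{s,t} is {s*t/2 + t^4 + t^2/2, s*t^2 + t^3, s^2 - s*t/2 - 3*t^2/2}; counting standard monomials gives mu = 6. Corank 2; j^3 = t*(s + t)^2 has shape L^2 M (L != M), so D-series; mu = 6 gives D_6.

D_{6}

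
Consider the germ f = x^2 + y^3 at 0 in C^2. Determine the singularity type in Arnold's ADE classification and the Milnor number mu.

Type A2, Milnor number mu = 2.

The Hessian of f at 0 has rank 1. Corank 1: A-series; mu = 2 gives A_2.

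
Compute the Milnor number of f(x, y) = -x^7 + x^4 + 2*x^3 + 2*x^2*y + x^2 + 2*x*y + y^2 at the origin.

6

The Hessian of f at 0 has rank 1. Corank 1: A-series; mu = 6 gives A_6.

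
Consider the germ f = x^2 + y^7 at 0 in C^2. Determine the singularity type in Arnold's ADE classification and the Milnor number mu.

Type A_6, Milnor number mu = 6.

The Hessian of f at 0 has rank 1. Corank 1: A-series; mu = 6 gives A_6.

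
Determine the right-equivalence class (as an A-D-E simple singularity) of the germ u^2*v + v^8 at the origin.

The Hessian of f at 0 has rank 0. Corank 2; j^3 = u^2*v has shape L^2 M (L != M), so D-series; mu = 9 gives D_9.

D_{9}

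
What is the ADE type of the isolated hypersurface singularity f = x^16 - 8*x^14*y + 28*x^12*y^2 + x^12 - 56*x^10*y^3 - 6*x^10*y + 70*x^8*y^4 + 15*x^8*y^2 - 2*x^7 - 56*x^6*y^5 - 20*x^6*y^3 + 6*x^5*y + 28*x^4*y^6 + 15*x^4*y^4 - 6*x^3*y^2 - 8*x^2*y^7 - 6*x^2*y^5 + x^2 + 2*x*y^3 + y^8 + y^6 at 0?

The Hessian of f at 0 is [[2, 0], [0, 0]] with rank 1, so corank 1. A Groebner basis of the Jacobian ideal J(f) in C{x,y} is {x^3, x^2*y, x + y^3}; counting standard monomials gives mu = 7. Corank 1: A-series; mu = 7 gives A_7.

A_7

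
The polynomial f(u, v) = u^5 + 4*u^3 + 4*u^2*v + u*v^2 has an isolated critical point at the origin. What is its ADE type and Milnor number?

The Hessian of f at 0 has rank 0. Corank 2; j^3 = u*(2*u + v)^2 has shape L^2 M (L != M), so D-series; mu = 6 gives D_6.

Type D6, Milnor number mu = 6.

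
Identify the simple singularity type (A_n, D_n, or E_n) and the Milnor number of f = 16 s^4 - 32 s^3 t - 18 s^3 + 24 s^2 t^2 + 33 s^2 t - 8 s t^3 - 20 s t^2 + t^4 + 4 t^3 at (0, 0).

The Hessian of f at 0 is [[0, 0], [0, 0]] with rank 0, so corank 2. A Groebner basis of the Jacobian ideal J(f) in C{s,t} is {s*t^2 + 27*s*t/4 - 9*t^2/2, 81*s*t/8 + t^3 - 27*t^2/4, s^2 - 7*s*t/6 + t^2/3}; counting standard monomials gives mu = 5. Corank 2; j^3 = -(2*s - t)*(3*s - 2*t)^2 has shape L^2 M (L != M), so D-series; mu = 5 gives D_5.

Type D_5, Milnor number mu = 5.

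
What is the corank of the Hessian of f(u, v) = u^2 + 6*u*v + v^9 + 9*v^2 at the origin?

1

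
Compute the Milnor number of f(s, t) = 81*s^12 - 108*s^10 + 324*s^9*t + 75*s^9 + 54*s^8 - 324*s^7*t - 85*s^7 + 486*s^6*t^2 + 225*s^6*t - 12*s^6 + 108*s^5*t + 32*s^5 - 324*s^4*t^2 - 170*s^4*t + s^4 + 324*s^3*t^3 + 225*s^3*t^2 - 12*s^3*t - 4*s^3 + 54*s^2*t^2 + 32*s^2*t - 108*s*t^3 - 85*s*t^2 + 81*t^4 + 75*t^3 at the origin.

5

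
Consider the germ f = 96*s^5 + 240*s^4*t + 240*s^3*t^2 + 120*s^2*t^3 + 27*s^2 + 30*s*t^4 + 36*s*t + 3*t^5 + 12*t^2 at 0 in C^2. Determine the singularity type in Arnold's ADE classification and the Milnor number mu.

Type A_{4}, Milnor number mu = 4.

The Hessian of f at 0 is [[54, 36], [36, 24]] with rank 1, so corank 1. A Groebner basis of the Jacobian ideal J(f) in C{s,t} is {t^4, s + 2*t/3}; counting standard monomials gives mu = 4. Corank 1: A-series; mu = 4 gives A_4.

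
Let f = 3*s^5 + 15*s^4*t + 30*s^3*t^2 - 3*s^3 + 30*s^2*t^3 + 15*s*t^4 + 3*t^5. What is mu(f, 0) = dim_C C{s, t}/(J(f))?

The Hessian of f at 0 has rank 0. Corank 2; j^3 = -3*s^3 is a perfect cube, so E-series; the 5-jet and mu = 8 give E_8.

8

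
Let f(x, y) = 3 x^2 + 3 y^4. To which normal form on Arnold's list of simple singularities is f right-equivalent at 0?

A_3

The Hessian of f at 0 has rank 1. Corank 1: A-series; mu = 3 gives A_3.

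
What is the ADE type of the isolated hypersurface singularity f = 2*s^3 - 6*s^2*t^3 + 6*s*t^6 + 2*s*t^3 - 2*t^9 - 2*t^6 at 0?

E_{7}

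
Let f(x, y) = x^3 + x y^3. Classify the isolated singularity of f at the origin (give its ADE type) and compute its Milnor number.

Type E_{7}, Milnor number mu = 7.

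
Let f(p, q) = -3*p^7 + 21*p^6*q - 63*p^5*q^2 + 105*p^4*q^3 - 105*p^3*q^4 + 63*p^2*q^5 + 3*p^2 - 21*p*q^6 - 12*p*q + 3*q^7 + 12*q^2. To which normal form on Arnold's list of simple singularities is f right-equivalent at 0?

A_{6}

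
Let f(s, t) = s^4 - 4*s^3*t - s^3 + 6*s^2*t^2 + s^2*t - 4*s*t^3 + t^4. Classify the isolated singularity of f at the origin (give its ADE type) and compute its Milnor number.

Type D_5, Milnor number mu = 5.

The Hessian of f at 0 has rank 0. Corank 2; j^3 = -s^2*(s - t) has shape L^2 M (L != M), so D-series; mu = 5 gives D_5.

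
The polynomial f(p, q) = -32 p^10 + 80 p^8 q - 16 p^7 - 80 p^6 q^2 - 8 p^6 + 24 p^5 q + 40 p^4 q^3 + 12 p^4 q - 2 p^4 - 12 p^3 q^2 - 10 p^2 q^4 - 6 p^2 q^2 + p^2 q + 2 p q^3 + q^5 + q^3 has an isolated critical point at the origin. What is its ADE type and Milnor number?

Type D4, Milnor number mu = 4.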